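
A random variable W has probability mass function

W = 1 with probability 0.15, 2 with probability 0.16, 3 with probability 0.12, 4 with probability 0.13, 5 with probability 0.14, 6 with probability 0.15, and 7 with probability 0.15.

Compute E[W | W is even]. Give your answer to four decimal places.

3.9545

P(W is even) = 0.16 + 0.13 + 0.15 = 0.44.
E[W | W is even] = [2·0.16 + 4·0.13 + 6·0.15] / 0.44
 = 1.74 / 0.44
 = 87/22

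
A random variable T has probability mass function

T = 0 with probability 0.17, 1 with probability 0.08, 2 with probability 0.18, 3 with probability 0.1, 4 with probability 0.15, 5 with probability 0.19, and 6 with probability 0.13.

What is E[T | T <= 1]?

P(T <= 1) = 0.17 + 0.08 = 0.25.
E[T | T <= 1] = [0·0.17 + 1·0.08] / 0.25
 = 0.08 / 0.25
 = 8/25

0.32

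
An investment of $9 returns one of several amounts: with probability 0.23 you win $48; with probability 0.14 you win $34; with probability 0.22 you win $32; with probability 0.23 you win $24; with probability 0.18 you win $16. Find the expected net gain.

22.24

E[payout] = 48·0.23 + 34·0.14 + 32·0.22 + 24·0.23 + 16·0.18
 = 11.04 + 4.76 + 7.04 + 5.52 + 2.88
 = 31.24
Net = 31.24 - 9 = 22.24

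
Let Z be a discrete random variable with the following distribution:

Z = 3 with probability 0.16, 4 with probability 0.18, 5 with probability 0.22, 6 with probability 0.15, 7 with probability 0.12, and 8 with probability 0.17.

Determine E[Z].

5.4

E[Z] = Σ z·P(Z=z)
 = 3·0.16 + 4·0.18 + 5·0.22 + 6·0.15 + 7·0.12 + 8·0.17
 = 0.48 + 0.72 + 1.1 + 0.9 + 0.84 + 1.36
 = 5.4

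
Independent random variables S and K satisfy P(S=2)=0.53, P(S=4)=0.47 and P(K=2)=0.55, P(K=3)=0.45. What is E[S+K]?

5.39

E[S+K] = Σ_s Σ_k (s+k) · P(S=s)P(K=k)
 = 4·0.2915 + 5·0.2385 + 6·0.2585 + 7·0.2115
 = 1.166 + 1.1925 + 1.551 + 1.4805
 = 5.39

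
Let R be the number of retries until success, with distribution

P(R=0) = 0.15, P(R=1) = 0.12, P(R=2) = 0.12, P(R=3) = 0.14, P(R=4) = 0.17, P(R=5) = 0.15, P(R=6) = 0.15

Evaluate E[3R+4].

13.33

E[3R+4] = Σ (3r+4)·P(R=r)
 = 4·0.15 + 7·0.12 + 10·0.12 + 13·0.14 + 16·0.17 + 19·0.15 + 22·0.15
 = 0.6 + 0.84 + 1.2 + 1.82 + 2.72 + 2.85 + 3.3
 = 13.33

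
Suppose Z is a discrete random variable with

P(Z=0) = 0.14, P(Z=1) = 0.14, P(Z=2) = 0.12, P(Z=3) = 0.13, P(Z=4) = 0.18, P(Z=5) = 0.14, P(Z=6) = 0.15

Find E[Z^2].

13.57

E[Z^2] = Σ z^2·P(Z=z)
 = 0·0.14 + 1·0.14 + 4·0.12 + 9·0.13 + 16·0.18 + 25·0.14 + 36·0.15
 = 0 + 0.14 + 0.48 + 1.17 + 2.88 + 3.5 + 5.4
 = 13.57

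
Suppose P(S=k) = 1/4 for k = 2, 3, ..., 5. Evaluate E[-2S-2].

-9

E[-2S-2] = Σ (-2s-2)·P(S=s)
 = (-6)·1/4 + (-8)·1/4 + (-10)·1/4 + (-12)·1/4
 = (-3/2) + (-2) + (-5/2) + (-3)
 = -9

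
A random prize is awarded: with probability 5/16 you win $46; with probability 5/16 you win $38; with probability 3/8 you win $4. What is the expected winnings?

27.75

E[payout] = 46·5/16 + 38·5/16 + 4·3/8
 = 115/8 + 95/8 + 3/2
 = 111/4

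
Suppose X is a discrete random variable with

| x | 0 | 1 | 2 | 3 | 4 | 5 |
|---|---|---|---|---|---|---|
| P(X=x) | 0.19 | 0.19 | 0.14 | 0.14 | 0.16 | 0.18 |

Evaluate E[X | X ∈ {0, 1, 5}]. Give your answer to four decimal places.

1.9464

P(X ∈ {0, 1, 5}) = 0.19 + 0.19 + 0.18 = 0.56.
E[X | X ∈ {0, 1, 5}] = [0·0.19 + 1·0.19 + 5·0.18] / 0.56
 = 1.09 / 0.56
 = 109/56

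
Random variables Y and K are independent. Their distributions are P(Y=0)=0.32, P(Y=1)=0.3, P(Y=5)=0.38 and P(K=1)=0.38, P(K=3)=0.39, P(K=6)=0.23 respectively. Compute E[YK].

E[YK] = Σ_y Σ_k yk · P(Y=y)P(K=k)
 = 0·0.1216 + 0·0.1248 + 0·0.0736 + 1·0.114 + 3·0.117 + 6·0.069 + 5·0.1444 + 15·0.1482 + 30·0.0874
 = 0 + 0 + 0 + 0.114 + 0.351 + 0.414 + 0.722 + 2.223 + 2.622
 = 6.446

6.446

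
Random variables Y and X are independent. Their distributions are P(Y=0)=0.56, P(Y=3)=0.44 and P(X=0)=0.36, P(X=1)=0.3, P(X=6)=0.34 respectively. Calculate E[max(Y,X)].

E[max(Y,X)] = Σ_y Σ_x max(y,x) · P(Y=y)P(X=x)
 = 0·0.2016 + 1·0.168 + 6·0.1904 + 3·0.1584 + 3·0.132 + 6·0.1496
 = 0 + 0.168 + 1.1424 + 0.4752 + 0.396 + 0.8976
 = 3.0792

3.0792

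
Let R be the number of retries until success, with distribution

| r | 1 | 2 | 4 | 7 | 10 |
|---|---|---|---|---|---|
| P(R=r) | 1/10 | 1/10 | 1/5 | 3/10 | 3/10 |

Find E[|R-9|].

E[|R-9|] = Σ |r-9|·P(R=r)
 = 8·1/10 + 7·1/10 + 5·1/5 + 2·3/10 + 1·3/10
 = 4/5 + 7/10 + 1 + 3/5 + 3/10
 = 17/5

3.4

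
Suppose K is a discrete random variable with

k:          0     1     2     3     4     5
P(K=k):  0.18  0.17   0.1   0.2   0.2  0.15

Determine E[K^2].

9.32

E[K^2] = Σ k^2·P(K=k)
 = 0·0.18 + 1·0.17 + 4·0.1 + 9·0.2 + 16·0.2 + 25·0.15
 = 0 + 0.17 + 0.4 + 1.8 + 3.2 + 3.75
 = 9.32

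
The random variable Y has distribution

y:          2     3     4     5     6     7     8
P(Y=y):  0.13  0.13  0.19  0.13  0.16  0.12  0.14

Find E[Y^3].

180.36

E[Y^3] = Σ y^3·P(Y=y)
 = 8·0.13 + 27·0.13 + 64·0.19 + 125·0.13 + 216·0.16 + 343·0.12 + 512·0.14
 = 1.04 + 3.51 + 12.16 + 16.25 + 34.56 + 41.16 + 71.68
 = 180.36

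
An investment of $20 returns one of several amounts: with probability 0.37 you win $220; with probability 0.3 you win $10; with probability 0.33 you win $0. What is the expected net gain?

E[payout] = 220·0.37 + 10·0.3 + 0·0.33
 = 81.4 + 3 + 0
 = 84.4
Net = 84.4 - 20 = 64.4

64.4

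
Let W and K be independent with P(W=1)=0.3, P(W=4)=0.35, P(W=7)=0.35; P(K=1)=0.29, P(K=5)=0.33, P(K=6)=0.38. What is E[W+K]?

8.37

E[W+K] = Σ_w Σ_k (w+k) · P(W=w)P(K=k)
 = 2·0.087 + 6·0.099 + 7·0.114 + 5·0.1015 + 9·0.1155 + 10·0.133 + 8·0.1015 + 12·0.1155 + 13·0.133
 = 0.174 + 0.594 + 0.798 + 0.5075 + 1.0395 + 1.33 + 0.812 + 1.386 + 1.729
 = 8.37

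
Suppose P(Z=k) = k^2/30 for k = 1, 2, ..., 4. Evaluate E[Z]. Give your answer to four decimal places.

3.3333

E[Z] = Σ z·P(Z=z)
 = 1·1/30 + 2·2/15 + 3·3/10 + 4·8/15
 = 1/30 + 4/15 + 9/10 + 32/15
 = 10/3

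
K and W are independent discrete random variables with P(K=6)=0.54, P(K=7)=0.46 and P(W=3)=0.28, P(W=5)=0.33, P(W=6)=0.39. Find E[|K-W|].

E[|K-W|] = Σ_k Σ_w |k-w| · P(K=k)P(W=w)
 = 3·0.1512 + 1·0.1782 + 0·0.2106 + 4·0.1288 + 2·0.1518 + 1·0.1794
 = 0.4536 + 0.1782 + 0 + 0.5152 + 0.3036 + 0.1794
 = 1.63

1.63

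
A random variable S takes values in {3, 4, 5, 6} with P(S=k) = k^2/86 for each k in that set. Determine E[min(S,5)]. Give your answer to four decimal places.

4.6047

E[min(S,5)] = Σ min(s,5)·P(S=s)
 = 3·9/86 + 4·8/43 + 5·25/86 + 5·18/43
 = 27/86 + 32/43 + 125/86 + 90/43
 = 198/43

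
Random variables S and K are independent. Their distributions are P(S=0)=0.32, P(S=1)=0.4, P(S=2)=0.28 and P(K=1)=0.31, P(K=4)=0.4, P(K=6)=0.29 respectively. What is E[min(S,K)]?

0.8732

E[min(S,K)] = Σ_s Σ_k min(s,k) · P(S=s)P(K=k)
 = 0·0.0992 + 0·0.128 + 0·0.0928 + 1·0.124 + 1·0.16 + 1·0.116 + 1·0.0868 + 2·0.112 + 2·0.0812
 = 0 + 0 + 0 + 0.124 + 0.16 + 0.116 + 0.0868 + 0.224 + 0.1624
 = 0.8732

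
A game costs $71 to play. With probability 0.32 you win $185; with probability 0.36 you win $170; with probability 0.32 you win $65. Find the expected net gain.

E[payout] = 185·0.32 + 170·0.36 + 65·0.32
 = 59.2 + 61.2 + 20.8
 = 141.2
Net = 141.2 - 71 = 70.2

70.2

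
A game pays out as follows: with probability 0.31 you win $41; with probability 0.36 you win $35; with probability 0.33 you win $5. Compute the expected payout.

E[payout] = 41·0.31 + 35·0.36 + 5·0.33
 = 12.71 + 12.6 + 1.65
 = 26.96

26.96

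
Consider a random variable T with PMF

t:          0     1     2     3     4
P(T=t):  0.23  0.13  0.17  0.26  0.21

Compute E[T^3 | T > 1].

P(T > 1) = 0.17 + 0.26 + 0.21 = 0.64.
E[T^3 | T > 1] = [8·0.17 + 27·0.26 + 64·0.21] / 0.64
 = 21.82 / 0.64
 = 1091/32

34.09375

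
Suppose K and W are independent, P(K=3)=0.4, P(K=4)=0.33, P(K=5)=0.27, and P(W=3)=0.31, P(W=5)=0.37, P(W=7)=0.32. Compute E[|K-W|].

1.6894

E[|K-W|] = Σ_k Σ_w |k-w| · P(K=k)P(W=w)
 = 0·0.124 + 2·0.148 + 4·0.128 + 1·0.1023 + 1·0.1221 + 3·0.1056 + 2·0.0837 + 0·0.0999 + 2·0.0864
 = 0 + 0.296 + 0.512 + 0.1023 + 0.1221 + 0.3168 + 0.1674 + 0 + 0.1728
 = 1.6894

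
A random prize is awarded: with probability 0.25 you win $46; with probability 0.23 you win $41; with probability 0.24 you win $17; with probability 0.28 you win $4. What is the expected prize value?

E[payout] = 46·0.25 + 41·0.23 + 17·0.24 + 4·0.28
 = 11.5 + 9.43 + 4.08 + 1.12
 = 26.13

26.13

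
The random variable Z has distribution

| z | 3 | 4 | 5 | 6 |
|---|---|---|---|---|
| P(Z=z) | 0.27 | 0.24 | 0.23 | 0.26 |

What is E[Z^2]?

E[Z^2] = Σ z^2·P(Z=z)
 = 9·0.27 + 16·0.24 + 25·0.23 + 36·0.26
 = 2.43 + 3.84 + 5.75 + 9.36
 = 21.38

21.38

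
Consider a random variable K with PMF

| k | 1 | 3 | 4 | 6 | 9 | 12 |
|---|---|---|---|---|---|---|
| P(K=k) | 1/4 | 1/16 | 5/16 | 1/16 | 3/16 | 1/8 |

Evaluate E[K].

5.25

E[K] = Σ k·P(K=k)
 = 1·1/4 + 3·1/16 + 4·5/16 + 6·1/16 + 9·3/16 + 12·1/8
 = 1/4 + 3/16 + 5/4 + 3/8 + 27/16 + 3/2
 = 21/4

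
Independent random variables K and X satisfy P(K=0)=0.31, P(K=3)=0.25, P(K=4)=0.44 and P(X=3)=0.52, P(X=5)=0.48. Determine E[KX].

E[KX] = Σ_k Σ_x kx · P(K=k)P(X=x)
 = 0·0.1612 + 0·0.1488 + 9·0.13 + 15·0.12 + 12·0.2288 + 20·0.2112
 = 0 + 0 + 1.17 + 1.8 + 2.7456 + 4.224
 = 9.9396

9.9396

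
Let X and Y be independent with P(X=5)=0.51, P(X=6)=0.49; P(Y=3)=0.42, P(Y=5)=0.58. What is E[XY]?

22.8384

E[XY] = Σ_x Σ_y xy · P(X=x)P(Y=y)
 = 15·0.2142 + 25·0.2958 + 18·0.2058 + 30·0.2842
 = 3.213 + 7.395 + 3.7044 + 8.526
 = 22.8384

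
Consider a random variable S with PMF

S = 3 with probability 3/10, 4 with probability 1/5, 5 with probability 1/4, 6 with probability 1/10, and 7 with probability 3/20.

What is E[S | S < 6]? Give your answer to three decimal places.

3.933

P(S < 6) = 3/10 + 1/5 + 1/4 = 3/4.
E[S | S < 6] = [3·3/10 + 4·1/5 + 5·1/4] / (3/4)
 = 59/20 / (3/4)
 = 59/15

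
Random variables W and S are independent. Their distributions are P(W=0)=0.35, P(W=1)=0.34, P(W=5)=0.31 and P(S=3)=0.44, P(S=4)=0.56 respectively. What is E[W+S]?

5.45

E[W+S] = Σ_w Σ_s (w+s) · P(W=w)P(S=s)
 = 3·0.154 + 4·0.196 + 4·0.1496 + 5·0.1904 + 8·0.1364 + 9·0.1736
 = 0.462 + 0.784 + 0.5984 + 0.952 + 1.0912 + 1.5624
 = 5.45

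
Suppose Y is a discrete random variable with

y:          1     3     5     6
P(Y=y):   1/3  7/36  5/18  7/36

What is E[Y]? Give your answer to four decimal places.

E[Y] = Σ y·P(Y=y)
 = 1·1/3 + 3·7/36 + 5·5/18 + 6·7/36
 = 1/3 + 7/12 + 25/18 + 7/6
 = 125/36

3.4722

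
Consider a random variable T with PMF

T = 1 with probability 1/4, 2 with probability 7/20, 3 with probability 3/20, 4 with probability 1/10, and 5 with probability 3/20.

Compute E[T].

E[T] = Σ t·P(T=t)
 = 1·1/4 + 2·7/20 + 3·3/20 + 4·1/10 + 5·3/20
 = 1/4 + 7/10 + 9/20 + 2/5 + 3/4
 = 51/20

2.55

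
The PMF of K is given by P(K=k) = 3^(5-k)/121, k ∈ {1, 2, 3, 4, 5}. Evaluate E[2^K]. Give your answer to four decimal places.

3.4876

E[2^K] = Σ 2^k·P(K=k)
 = 2·81/121 + 4·27/121 + 8·9/121 + 16·3/121 + 32·1/121
 = 162/121 + 108/121 + 72/121 + 48/121 + 32/121
 = 422/121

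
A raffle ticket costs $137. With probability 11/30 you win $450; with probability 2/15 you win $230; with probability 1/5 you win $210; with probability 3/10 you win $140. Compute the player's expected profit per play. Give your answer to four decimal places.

142.6667

E[payout] = 450·11/30 + 230·2/15 + 210·1/5 + 140·3/10
 = 165 + 92/3 + 42 + 42
 = 839/3
Net = 839/3 - 137 = 428/3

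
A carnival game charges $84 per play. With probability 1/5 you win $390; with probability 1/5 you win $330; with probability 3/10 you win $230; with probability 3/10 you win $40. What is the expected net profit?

141

E[payout] = 390·1/5 + 330·1/5 + 230·3/10 + 40·3/10
 = 78 + 66 + 69 + 12
 = 225
Net = 225 - 84 = 141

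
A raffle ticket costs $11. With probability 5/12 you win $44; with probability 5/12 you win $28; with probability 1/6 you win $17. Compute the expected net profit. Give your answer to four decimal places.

E[payout] = 44·5/12 + 28·5/12 + 17·1/6
 = 55/3 + 35/3 + 17/6
 = 197/6
Net = 197/6 - 11 = 131/6

21.8333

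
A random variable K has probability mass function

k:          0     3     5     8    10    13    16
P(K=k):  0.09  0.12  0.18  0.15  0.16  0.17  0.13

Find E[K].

E[K] = Σ k·P(K=k)
 = 0·0.09 + 3·0.12 + 5·0.18 + 8·0.15 + 10·0.16 + 13·0.17 + 16·0.13
 = 0 + 0.36 + 0.9 + 1.2 + 1.6 + 2.21 + 2.08
 = 8.35

8.35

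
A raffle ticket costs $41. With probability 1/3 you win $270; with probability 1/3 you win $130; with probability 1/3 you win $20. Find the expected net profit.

99

E[payout] = 270·1/3 + 130·1/3 + 20·1/3
 = 90 + 130/3 + 20/3
 = 140
Net = 140 - 41 = 99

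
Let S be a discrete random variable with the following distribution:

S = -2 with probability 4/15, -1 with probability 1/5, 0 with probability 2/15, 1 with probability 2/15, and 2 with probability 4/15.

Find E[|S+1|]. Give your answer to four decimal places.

E[|S+1|] = Σ |s+1|·P(S=s)
 = 1·4/15 + 0·1/5 + 1·2/15 + 2·2/15 + 3·4/15
 = 4/15 + 0 + 2/15 + 4/15 + 4/5
 = 22/15

1.4667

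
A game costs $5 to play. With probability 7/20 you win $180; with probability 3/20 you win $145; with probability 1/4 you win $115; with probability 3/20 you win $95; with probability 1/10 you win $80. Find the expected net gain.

130.75

E[payout] = 180·7/20 + 145·3/20 + 115·1/4 + 95·3/20 + 80·1/10
 = 63 + 87/4 + 115/4 + 57/4 + 8
 = 543/4
Net = 543/4 - 5 = 523/4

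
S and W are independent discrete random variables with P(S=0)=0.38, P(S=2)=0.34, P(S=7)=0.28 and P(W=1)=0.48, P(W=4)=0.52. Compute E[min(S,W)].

1.2336

E[min(S,W)] = Σ_s Σ_w min(s,w) · P(S=s)P(W=w)
 = 0·0.1824 + 0·0.1976 + 1·0.1632 + 2·0.1768 + 1·0.1344 + 4·0.1456
 = 0 + 0 + 0.1632 + 0.3536 + 0.1344 + 0.5824
 = 1.2336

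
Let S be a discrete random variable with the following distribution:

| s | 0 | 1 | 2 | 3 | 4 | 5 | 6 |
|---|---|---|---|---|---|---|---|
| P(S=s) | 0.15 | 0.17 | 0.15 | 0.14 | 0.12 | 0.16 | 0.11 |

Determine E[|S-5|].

E[|S-5|] = Σ |s-5|·P(S=s)
 = 5·0.15 + 4·0.17 + 3·0.15 + 2·0.14 + 1·0.12 + 0·0.16 + 1·0.11
 = 0.75 + 0.68 + 0.45 + 0.28 + 0.12 + 0 + 0.11
 = 2.39

2.39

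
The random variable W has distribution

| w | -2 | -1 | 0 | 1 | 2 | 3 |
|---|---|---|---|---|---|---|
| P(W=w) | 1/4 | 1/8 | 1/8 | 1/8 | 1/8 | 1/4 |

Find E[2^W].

E[2^W] = Σ 2^w·P(W=w)
 = 1/4·1/4 + 1/2·1/8 + 1·1/8 + 2·1/8 + 4·1/8 + 8·1/4
 = 1/16 + 1/16 + 1/8 + 1/4 + 1/2 + 2
 = 3

3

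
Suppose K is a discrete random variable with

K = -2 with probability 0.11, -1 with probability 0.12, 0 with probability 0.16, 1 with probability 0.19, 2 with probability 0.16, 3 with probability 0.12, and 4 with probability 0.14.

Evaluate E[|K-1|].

1.55

E[|K-1|] = Σ |k-1|·P(K=k)
 = 3·0.11 + 2·0.12 + 1·0.16 + 0·0.19 + 1·0.16 + 2·0.12 + 3·0.14
 = 0.33 + 0.24 + 0.16 + 0 + 0.16 + 0.24 + 0.42
 = 1.55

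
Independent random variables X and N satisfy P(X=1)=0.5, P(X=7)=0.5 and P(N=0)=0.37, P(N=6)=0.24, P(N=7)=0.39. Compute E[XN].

16.68

E[XN] = Σ_x Σ_n xn · P(X=x)P(N=n)
 = 0·0.185 + 6·0.12 + 7·0.195 + 0·0.185 + 42·0.12 + 49·0.195
 = 0 + 0.72 + 1.365 + 0 + 5.04 + 9.555
 = 16.68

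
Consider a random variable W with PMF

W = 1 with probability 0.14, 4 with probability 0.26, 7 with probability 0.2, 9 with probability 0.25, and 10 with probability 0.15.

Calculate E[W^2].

E[W^2] = Σ w^2·P(W=w)
 = 1·0.14 + 16·0.26 + 49·0.2 + 81·0.25 + 100·0.15
 = 0.14 + 4.16 + 9.8 + 20.25 + 15
 = 49.35

49.35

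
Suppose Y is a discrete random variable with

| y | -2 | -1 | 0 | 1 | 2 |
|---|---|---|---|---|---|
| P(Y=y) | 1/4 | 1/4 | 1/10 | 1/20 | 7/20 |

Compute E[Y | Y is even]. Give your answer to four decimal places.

0.2857

P(Y is even) = 1/4 + 1/10 + 7/20 = 7/10.
E[Y | Y is even] = [(-2)·1/4 + 0·1/10 + 2·7/20] / (7/10)
 = 1/5 / (7/10)
 = 2/7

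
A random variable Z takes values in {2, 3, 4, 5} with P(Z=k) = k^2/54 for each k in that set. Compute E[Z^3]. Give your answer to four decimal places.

81.9259

E[Z^3] = Σ z^3·P(Z=z)
 = 8·2/27 + 27·1/6 + 64·8/27 + 125·25/54
 = 16/27 + 9/2 + 512/27 + 3125/54
 = 2212/27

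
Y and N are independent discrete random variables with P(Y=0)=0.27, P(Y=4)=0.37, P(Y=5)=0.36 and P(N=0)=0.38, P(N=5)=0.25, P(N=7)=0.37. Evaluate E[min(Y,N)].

2.0336

E[min(Y,N)] = Σ_y Σ_n min(y,n) · P(Y=y)P(N=n)
 = 0·0.1026 + 0·0.0675 + 0·0.0999 + 0·0.1406 + 4·0.0925 + 4·0.1369 + 0·0.1368 + 5·0.09 + 5·0.1332
 = 0 + 0 + 0 + 0 + 0.37 + 0.5476 + 0 + 0.45 + 0.666
 = 2.0336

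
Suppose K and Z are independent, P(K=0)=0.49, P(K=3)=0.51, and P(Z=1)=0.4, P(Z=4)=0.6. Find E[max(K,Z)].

3.208

E[max(K,Z)] = Σ_k Σ_z max(k,z) · P(K=k)P(Z=z)
 = 1·0.196 + 4·0.294 + 3·0.204 + 4·0.306
 = 0.196 + 1.176 + 0.612 + 1.224
 = 3.208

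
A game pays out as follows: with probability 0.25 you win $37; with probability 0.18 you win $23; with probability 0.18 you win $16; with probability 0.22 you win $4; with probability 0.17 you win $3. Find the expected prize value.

17.66

E[payout] = 37·0.25 + 23·0.18 + 16·0.18 + 4·0.22 + 3·0.17
 = 9.25 + 4.14 + 2.88 + 0.88 + 0.51
 = 17.66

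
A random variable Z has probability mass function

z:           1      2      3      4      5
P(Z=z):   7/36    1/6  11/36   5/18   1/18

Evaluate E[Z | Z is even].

3.25

P(Z is even) = 1/6 + 5/18 = 4/9.
E[Z | Z is even] = [2·1/6 + 4·5/18] / (4/9)
 = 13/9 / (4/9)
 = 13/4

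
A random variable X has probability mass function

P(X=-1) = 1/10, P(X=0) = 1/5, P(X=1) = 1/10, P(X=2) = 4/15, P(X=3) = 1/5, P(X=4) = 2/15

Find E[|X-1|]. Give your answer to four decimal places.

E[|X-1|] = Σ |x-1|·P(X=x)
 = 2·1/10 + 1·1/5 + 0·1/10 + 1·4/15 + 2·1/5 + 3·2/15
 = 1/5 + 1/5 + 0 + 4/15 + 2/5 + 2/5
 = 22/15

1.4667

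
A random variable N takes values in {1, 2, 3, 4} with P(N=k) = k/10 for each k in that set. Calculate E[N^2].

10

E[N^2] = Σ n^2·P(N=n)
 = 1·1/10 + 4·1/5 + 9·3/10 + 16·2/5
 = 1/10 + 4/5 + 27/10 + 32/5
 = 10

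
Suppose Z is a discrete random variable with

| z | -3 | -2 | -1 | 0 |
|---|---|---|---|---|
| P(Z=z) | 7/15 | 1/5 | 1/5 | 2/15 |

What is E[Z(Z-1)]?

E[Z(Z-1)] = Σ z(z-1)·P(Z=z)
 = 12·7/15 + 6·1/5 + 2·1/5 + 0·2/15
 = 28/5 + 6/5 + 2/5 + 0
 = 36/5

7.2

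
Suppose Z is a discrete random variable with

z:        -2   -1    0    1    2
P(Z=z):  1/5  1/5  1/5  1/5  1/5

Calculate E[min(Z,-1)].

E[min(Z,-1)] = Σ min(z,-1)·P(Z=z)
 = (-2)·1/5 + (-1)·1/5 + (-1)·1/5 + (-1)·1/5 + (-1)·1/5
 = (-2/5) + (-1/5) + (-1/5) + (-1/5) + (-1/5)
 = -6/5

-1.2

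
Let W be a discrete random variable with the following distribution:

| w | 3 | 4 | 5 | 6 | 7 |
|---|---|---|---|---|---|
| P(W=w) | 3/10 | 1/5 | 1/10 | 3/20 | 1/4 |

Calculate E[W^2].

26.05

E[W^2] = Σ w^2·P(W=w)
 = 9·3/10 + 16·1/5 + 25·1/10 + 36·3/20 + 49·1/4
 = 27/10 + 16/5 + 5/2 + 27/5 + 49/4
 = 521/20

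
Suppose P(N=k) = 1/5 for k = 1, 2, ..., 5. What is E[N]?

3

E[N] = Σ n·P(N=n)
 = 1·1/5 + 2·1/5 + 3·1/5 + 4·1/5 + 5·1/5
 = 1/5 + 2/5 + 3/5 + 4/5 + 1
 = 3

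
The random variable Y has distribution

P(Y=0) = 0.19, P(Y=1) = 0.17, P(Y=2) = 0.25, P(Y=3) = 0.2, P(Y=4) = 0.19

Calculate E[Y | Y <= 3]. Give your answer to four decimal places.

1.5679

P(Y <= 3) = 0.19 + 0.17 + 0.25 + 0.2 = 0.81.
E[Y | Y <= 3] = [0·0.19 + 1·0.17 + 2·0.25 + 3·0.2] / 0.81
 = 1.27 / 0.81
 = 127/81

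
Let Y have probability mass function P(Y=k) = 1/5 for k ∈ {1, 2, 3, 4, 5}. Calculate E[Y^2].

11

E[Y^2] = Σ y^2·P(Y=y)
 = 1·1/5 + 4·1/5 + 9·1/5 + 16·1/5 + 25·1/5
 = 1/5 + 4/5 + 9/5 + 16/5 + 5
 = 11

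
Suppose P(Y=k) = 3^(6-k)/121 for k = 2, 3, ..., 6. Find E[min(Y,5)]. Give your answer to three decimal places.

2.471

E[min(Y,5)] = Σ min(y,5)·P(Y=y)
 = 2·81/121 + 3·27/121 + 4·9/121 + 5·3/121 + 5·1/121
 = 162/121 + 81/121 + 36/121 + 15/121 + 5/121
 = 299/121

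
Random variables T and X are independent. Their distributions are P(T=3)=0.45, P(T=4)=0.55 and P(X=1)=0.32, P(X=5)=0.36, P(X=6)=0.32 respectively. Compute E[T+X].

E[T+X] = Σ_t Σ_x (t+x) · P(T=t)P(X=x)
 = 4·0.144 + 8·0.162 + 9·0.144 + 5·0.176 + 9·0.198 + 10·0.176
 = 0.576 + 1.296 + 1.296 + 0.88 + 1.782 + 1.76
 = 7.59

7.59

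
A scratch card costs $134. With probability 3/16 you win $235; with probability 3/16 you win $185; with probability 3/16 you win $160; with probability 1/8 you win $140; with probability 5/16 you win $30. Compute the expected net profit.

1.625

E[payout] = 235·3/16 + 185·3/16 + 160·3/16 + 140·1/8 + 30·5/16
 = 705/16 + 555/16 + 30 + 35/2 + 75/8
 = 1085/8
Net = 1085/8 - 134 = 13/8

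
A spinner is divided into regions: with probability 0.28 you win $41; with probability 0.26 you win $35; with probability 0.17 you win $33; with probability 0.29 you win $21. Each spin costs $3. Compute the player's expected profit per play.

E[payout] = 41·0.28 + 35·0.26 + 33·0.17 + 21·0.29
 = 11.48 + 9.1 + 5.61 + 6.09
 = 32.28
Net = 32.28 - 3 = 29.28

29.28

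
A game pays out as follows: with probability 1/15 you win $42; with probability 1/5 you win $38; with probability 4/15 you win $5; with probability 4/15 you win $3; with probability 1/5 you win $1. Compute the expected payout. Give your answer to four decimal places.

E[payout] = 42·1/15 + 38·1/5 + 5·4/15 + 3·4/15 + 1·1/5
 = 14/5 + 38/5 + 4/3 + 4/5 + 1/5
 = 191/15

12.7333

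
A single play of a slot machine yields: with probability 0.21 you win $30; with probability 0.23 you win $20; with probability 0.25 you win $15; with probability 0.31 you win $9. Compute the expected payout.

17.44

E[payout] = 30·0.21 + 20·0.23 + 15·0.25 + 9·0.31
 = 6.3 + 4.6 + 3.75 + 2.79
 = 17.44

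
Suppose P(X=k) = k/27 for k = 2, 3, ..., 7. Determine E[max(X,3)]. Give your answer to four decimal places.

E[max(X,3)] = Σ max(x,3)·P(X=x)
 = 3·2/27 + 3·1/9 + 4·4/27 + 5·5/27 + 6·2/9 + 7·7/27
 = 2/9 + 1/3 + 16/27 + 25/27 + 4/3 + 49/27
 = 47/9

5.2222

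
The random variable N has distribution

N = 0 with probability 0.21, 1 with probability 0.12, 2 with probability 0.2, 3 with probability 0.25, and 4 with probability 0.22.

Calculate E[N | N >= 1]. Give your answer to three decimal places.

P(N >= 1) = 0.12 + 0.2 + 0.25 + 0.22 = 0.79.
E[N | N >= 1] = [1·0.12 + 2·0.2 + 3·0.25 + 4·0.22] / 0.79
 = 2.15 / 0.79
 = 215/79

2.722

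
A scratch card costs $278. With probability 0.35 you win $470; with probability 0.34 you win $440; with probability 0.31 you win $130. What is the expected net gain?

E[payout] = 470·0.35 + 440·0.34 + 130·0.31
 = 164.5 + 149.6 + 40.3
 = 354.4
Net = 354.4 - 278 = 76.4

76.4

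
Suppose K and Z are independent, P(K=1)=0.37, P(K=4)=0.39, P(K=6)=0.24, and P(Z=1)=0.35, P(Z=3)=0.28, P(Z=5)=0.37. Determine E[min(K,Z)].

2.1409

E[min(K,Z)] = Σ_k Σ_z min(k,z) · P(K=k)P(Z=z)
 = 1·0.1295 + 1·0.1036 + 1·0.1369 + 1·0.1365 + 3·0.1092 + 4·0.1443 + 1·0.084 + 3·0.0672 + 5·0.0888
 = 0.1295 + 0.1036 + 0.1369 + 0.1365 + 0.3276 + 0.5772 + 0.084 + 0.2016 + 0.444
 = 2.1409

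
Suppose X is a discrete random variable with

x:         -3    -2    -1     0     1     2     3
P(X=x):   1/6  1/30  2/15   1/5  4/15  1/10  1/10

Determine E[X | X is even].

P(X is even) = 1/30 + 1/5 + 1/10 = 1/3.
E[X | X is even] = [(-2)·1/30 + 0·1/5 + 2·1/10] / (1/3)
 = 2/15 / (1/3)
 = 2/5

0.4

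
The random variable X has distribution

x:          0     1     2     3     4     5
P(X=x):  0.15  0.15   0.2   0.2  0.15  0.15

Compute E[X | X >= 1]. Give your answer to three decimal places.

2.941

P(X >= 1) = 0.15 + 0.2 + 0.2 + 0.15 + 0.15 = 0.85.
E[X | X >= 1] = [1·0.15 + 2·0.2 + 3·0.2 + 4·0.15 + 5·0.15] / 0.85
 = 2.5 / 0.85
 = 50/17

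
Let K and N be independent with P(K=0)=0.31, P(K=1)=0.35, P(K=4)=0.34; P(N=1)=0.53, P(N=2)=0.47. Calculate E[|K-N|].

1.4804

E[|K-N|] = Σ_k Σ_n |k-n| · P(K=k)P(N=n)
 = 1·0.1643 + 2·0.1457 + 0·0.1855 + 1·0.1645 + 3·0.1802 + 2·0.1598
 = 0.1643 + 0.2914 + 0 + 0.1645 + 0.5406 + 0.3196
 = 1.4804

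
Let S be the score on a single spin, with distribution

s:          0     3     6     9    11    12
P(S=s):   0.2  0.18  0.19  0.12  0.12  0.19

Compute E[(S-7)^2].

20.02

E[(S-7)^2] = Σ (s-7)^2·P(S=s)
 = 49·0.2 + 16·0.18 + 1·0.19 + 4·0.12 + 16·0.12 + 25·0.19
 = 9.8 + 2.88 + 0.19 + 0.48 + 1.92 + 4.75
 = 20.02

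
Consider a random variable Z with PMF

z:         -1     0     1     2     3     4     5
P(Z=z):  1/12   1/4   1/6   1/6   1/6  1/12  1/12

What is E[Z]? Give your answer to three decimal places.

1.667

E[Z] = Σ z·P(Z=z)
 = (-1)·1/12 + 0·1/4 + 1·1/6 + 2·1/6 + 3·1/6 + 4·1/12 + 5·1/12
 = (-1/12) + 0 + 1/6 + 1/3 + 1/2 + 1/3 + 5/12
 = 5/3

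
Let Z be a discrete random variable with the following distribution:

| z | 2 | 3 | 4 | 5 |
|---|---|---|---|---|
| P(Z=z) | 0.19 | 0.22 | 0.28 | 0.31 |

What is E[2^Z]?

16.92

E[2^Z] = Σ 2^z·P(Z=z)
 = 4·0.19 + 8·0.22 + 16·0.28 + 32·0.31
 = 0.76 + 1.76 + 4.48 + 9.92
 = 16.92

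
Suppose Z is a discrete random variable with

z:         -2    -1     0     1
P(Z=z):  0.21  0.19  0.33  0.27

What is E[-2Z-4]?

E[-2Z-4] = Σ (-2z-4)·P(Z=z)
 = 0·0.21 + (-2)·0.19 + (-4)·0.33 + (-6)·0.27
 = 0 + (-0.38) + (-1.32) + (-1.62)
 = -3.32

-3.32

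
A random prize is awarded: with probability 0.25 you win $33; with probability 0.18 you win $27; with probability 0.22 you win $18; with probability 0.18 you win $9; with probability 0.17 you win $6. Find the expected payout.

19.71

E[payout] = 33·0.25 + 27·0.18 + 18·0.22 + 9·0.18 + 6·0.17
 = 8.25 + 4.86 + 3.96 + 1.62 + 1.02
 = 19.71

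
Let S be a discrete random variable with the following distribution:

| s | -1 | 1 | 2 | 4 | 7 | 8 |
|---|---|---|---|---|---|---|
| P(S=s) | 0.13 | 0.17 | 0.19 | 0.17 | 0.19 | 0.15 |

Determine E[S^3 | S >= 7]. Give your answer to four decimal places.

417.5588

P(S >= 7) = 0.19 + 0.15 = 0.34.
E[S^3 | S >= 7] = [343·0.19 + 512·0.15] / 0.34
 = 141.97 / 0.34
 = 14197/34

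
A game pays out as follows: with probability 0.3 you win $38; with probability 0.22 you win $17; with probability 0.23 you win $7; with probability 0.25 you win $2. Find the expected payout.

E[payout] = 38·0.3 + 17·0.22 + 7·0.23 + 2·0.25
 = 11.4 + 3.74 + 1.61 + 0.5
 = 17.25

17.25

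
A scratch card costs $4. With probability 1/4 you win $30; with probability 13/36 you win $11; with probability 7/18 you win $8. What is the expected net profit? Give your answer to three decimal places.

10.583

E[payout] = 30·1/4 + 11·13/36 + 8·7/18
 = 15/2 + 143/36 + 28/9
 = 175/12
Net = 175/12 - 4 = 127/12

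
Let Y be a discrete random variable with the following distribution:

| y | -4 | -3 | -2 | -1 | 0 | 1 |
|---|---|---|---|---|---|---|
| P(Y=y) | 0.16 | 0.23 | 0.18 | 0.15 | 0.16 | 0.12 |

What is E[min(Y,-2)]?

-2.55

E[min(Y,-2)] = Σ min(y,-2)·P(Y=y)
 = (-4)·0.16 + (-3)·0.23 + (-2)·0.18 + (-2)·0.15 + (-2)·0.16 + (-2)·0.12
 = (-0.64) + (-0.69) + (-0.36) + (-0.3) + (-0.32) + (-0.24)
 = -2.55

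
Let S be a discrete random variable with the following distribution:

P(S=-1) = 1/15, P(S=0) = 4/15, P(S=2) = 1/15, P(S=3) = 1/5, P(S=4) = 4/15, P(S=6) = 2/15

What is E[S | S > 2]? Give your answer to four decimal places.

4.1111

P(S > 2) = 1/5 + 4/15 + 2/15 = 3/5.
E[S | S > 2] = [3·1/5 + 4·4/15 + 6·2/15] / (3/5)
 = 37/15 / (3/5)
 = 37/9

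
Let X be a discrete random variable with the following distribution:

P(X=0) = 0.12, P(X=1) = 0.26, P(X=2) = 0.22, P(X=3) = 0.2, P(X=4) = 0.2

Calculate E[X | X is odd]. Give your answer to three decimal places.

P(X is odd) = 0.26 + 0.2 = 0.46.
E[X | X is odd] = [1·0.26 + 3·0.2] / 0.46
 = 0.86 / 0.46
 = 43/23

1.870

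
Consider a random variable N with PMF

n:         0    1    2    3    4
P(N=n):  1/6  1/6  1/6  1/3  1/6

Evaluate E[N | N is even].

2

P(N is even) = 1/6 + 1/6 + 1/6 = 1/2.
E[N | N is even] = [0·1/6 + 2·1/6 + 4·1/6] / (1/2)
 = 1 / (1/2)
 = 2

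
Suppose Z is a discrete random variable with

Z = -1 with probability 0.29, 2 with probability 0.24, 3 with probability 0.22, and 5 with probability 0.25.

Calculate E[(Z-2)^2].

5.08

E[(Z-2)^2] = Σ (z-2)^2·P(Z=z)
 = 9·0.29 + 0·0.24 + 1·0.22 + 9·0.25
 = 2.61 + 0 + 0.22 + 2.25
 = 5.08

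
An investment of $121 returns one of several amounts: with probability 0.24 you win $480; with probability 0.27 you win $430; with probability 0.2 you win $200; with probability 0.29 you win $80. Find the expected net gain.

173.5

E[payout] = 480·0.24 + 430·0.27 + 200·0.2 + 80·0.29
 = 115.2 + 116.1 + 40 + 23.2
 = 294.5
Net = 294.5 - 121 = 173.5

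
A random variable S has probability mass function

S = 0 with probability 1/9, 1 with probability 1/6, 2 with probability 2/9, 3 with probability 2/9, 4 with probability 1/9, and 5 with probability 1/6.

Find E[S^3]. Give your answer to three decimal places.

E[S^3] = Σ s^3·P(S=s)
 = 0·1/9 + 1·1/6 + 8·2/9 + 27·2/9 + 64·1/9 + 125·1/6
 = 0 + 1/6 + 16/9 + 6 + 64/9 + 125/6
 = 323/9

35.889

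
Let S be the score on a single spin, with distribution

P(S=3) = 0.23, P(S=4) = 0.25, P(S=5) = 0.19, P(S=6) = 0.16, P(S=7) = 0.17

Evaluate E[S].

4.79

E[S] = Σ s·P(S=s)
 = 3·0.23 + 4·0.25 + 5·0.19 + 6·0.16 + 7·0.17
 = 0.69 + 1 + 0.95 + 0.96 + 1.19
 = 4.79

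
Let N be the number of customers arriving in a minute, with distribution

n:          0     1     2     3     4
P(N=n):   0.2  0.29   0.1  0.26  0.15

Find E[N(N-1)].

3.56

E[N(N-1)] = Σ n(n-1)·P(N=n)
 = 0·0.2 + 0·0.29 + 2·0.1 + 6·0.26 + 12·0.15
 = 0 + 0 + 0.2 + 1.56 + 1.8
 = 3.56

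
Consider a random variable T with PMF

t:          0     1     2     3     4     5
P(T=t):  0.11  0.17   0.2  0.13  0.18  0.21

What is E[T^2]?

E[T^2] = Σ t^2·P(T=t)
 = 0·0.11 + 1·0.17 + 4·0.2 + 9·0.13 + 16·0.18 + 25·0.21
 = 0 + 0.17 + 0.8 + 1.17 + 2.88 + 5.25
 = 10.27

10.27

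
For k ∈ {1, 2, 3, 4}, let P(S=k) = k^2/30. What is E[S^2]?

E[S^2] = Σ s^2·P(S=s)
 = 1·1/30 + 4·2/15 + 9·3/10 + 16·8/15
 = 1/30 + 8/15 + 27/10 + 128/15
 = 59/5

11.8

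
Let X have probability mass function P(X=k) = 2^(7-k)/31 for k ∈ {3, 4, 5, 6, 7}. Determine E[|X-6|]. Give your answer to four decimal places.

2.2258

E[|X-6|] = Σ |x-6|·P(X=x)
 = 3·16/31 + 2·8/31 + 1·4/31 + 0·2/31 + 1·1/31
 = 48/31 + 16/31 + 4/31 + 0 + 1/31
 = 69/31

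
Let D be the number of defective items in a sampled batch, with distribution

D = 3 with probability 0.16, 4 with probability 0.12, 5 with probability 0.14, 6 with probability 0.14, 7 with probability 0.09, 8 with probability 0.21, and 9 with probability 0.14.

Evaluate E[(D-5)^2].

E[(D-5)^2] = Σ (d-5)^2·P(D=d)
 = 4·0.16 + 1·0.12 + 0·0.14 + 1·0.14 + 4·0.09 + 9·0.21 + 16·0.14
 = 0.64 + 0.12 + 0 + 0.14 + 0.36 + 1.89 + 2.24
 = 5.39

5.39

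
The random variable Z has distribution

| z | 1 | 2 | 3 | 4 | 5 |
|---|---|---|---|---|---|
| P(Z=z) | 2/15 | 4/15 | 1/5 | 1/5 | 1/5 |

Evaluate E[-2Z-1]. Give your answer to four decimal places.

-7.1333

E[-2Z-1] = Σ (-2z-1)·P(Z=z)
 = (-3)·2/15 + (-5)·4/15 + (-7)·1/5 + (-9)·1/5 + (-11)·1/5
 = (-2/5) + (-4/3) + (-7/5) + (-9/5) + (-11/5)
 = -107/15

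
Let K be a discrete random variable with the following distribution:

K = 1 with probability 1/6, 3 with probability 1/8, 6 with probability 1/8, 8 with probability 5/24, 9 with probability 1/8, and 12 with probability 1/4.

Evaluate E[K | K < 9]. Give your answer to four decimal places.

4.7333

P(K < 9) = 1/6 + 1/8 + 1/8 + 5/24 = 5/8.
E[K | K < 9] = [1·1/6 + 3·1/8 + 6·1/8 + 8·5/24] / (5/8)
 = 71/24 / (5/8)
 = 71/15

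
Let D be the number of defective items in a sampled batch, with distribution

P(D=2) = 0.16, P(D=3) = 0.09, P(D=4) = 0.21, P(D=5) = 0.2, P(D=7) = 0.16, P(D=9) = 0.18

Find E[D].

5.17

E[D] = Σ d·P(D=d)
 = 2·0.16 + 3·0.09 + 4·0.21 + 5·0.2 + 7·0.16 + 9·0.18
 = 0.32 + 0.27 + 0.84 + 1 + 1.12 + 1.62
 = 5.17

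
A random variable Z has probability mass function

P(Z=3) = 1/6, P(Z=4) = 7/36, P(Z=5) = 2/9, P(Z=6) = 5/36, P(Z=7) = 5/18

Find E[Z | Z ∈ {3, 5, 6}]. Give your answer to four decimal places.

4.6316

P(Z ∈ {3, 5, 6}) = 1/6 + 2/9 + 5/36 = 19/36.
E[Z | Z ∈ {3, 5, 6}] = [3·1/6 + 5·2/9 + 6·5/36] / (19/36)
 = 22/9 / (19/36)
 = 88/19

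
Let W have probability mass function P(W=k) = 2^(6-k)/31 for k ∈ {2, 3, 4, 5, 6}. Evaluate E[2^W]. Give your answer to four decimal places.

10.3226

E[2^W] = Σ 2^w·P(W=w)
 = 4·16/31 + 8·8/31 + 16·4/31 + 32·2/31 + 64·1/31
 = 64/31 + 64/31 + 64/31 + 64/31 + 64/31
 = 320/31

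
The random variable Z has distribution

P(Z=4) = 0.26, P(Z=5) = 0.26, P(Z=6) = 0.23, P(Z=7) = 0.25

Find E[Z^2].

E[Z^2] = Σ z^2·P(Z=z)
 = 16·0.26 + 25·0.26 + 36·0.23 + 49·0.25
 = 4.16 + 6.5 + 8.28 + 12.25
 = 31.19

31.19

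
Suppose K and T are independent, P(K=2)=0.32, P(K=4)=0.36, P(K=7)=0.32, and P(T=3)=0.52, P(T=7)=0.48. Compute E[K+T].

E[K+T] = Σ_k Σ_t (k+t) · P(K=k)P(T=t)
 = 5·0.1664 + 9·0.1536 + 7·0.1872 + 11·0.1728 + 10·0.1664 + 14·0.1536
 = 0.832 + 1.3824 + 1.3104 + 1.9008 + 1.664 + 2.1504
 = 9.24

9.24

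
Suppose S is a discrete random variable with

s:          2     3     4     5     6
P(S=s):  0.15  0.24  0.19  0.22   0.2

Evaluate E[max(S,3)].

4.23

E[max(S,3)] = Σ max(s,3)·P(S=s)
 = 3·0.15 + 3·0.24 + 4·0.19 + 5·0.22 + 6·0.2
 = 0.45 + 0.72 + 0.76 + 1.1 + 1.2
 = 4.23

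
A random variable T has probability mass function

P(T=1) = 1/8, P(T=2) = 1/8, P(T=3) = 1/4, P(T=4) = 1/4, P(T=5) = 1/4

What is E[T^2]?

E[T^2] = Σ t^2·P(T=t)
 = 1·1/8 + 4·1/8 + 9·1/4 + 16·1/4 + 25·1/4
 = 1/8 + 1/2 + 9/4 + 4 + 25/4
 = 105/8

13.125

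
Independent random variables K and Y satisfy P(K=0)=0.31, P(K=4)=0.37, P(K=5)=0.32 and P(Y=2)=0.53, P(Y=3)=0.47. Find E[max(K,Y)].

3.8457

E[max(K,Y)] = Σ_k Σ_y max(k,y) · P(K=k)P(Y=y)
 = 2·0.1643 + 3·0.1457 + 4·0.1961 + 4·0.1739 + 5·0.1696 + 5·0.1504
 = 0.3286 + 0.4371 + 0.7844 + 0.6956 + 0.848 + 0.752
 = 3.8457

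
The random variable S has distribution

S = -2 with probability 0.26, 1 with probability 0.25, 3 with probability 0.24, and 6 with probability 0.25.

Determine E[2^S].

E[2^S] = Σ 2^s·P(S=s)
 = 0.25·0.26 + 2·0.25 + 8·0.24 + 64·0.25
 = 0.065 + 0.5 + 1.92 + 16
 = 18.485

18.485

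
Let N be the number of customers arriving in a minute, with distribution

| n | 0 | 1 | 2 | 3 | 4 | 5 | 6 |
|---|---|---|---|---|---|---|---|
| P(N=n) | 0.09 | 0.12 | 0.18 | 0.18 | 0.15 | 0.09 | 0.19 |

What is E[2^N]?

E[2^N] = Σ 2^n·P(N=n)
 = 1·0.09 + 2·0.12 + 4·0.18 + 8·0.18 + 16·0.15 + 32·0.09 + 64·0.19
 = 0.09 + 0.24 + 0.72 + 1.44 + 2.4 + 2.88 + 12.16
 = 19.93

19.93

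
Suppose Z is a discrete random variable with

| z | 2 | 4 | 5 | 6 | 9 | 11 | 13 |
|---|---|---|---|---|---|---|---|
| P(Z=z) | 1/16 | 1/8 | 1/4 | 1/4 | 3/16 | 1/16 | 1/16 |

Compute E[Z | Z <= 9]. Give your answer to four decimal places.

5.7857

P(Z <= 9) = 1/16 + 1/8 + 1/4 + 1/4 + 3/16 = 7/8.
E[Z | Z <= 9] = [2·1/16 + 4·1/8 + 5·1/4 + 6·1/4 + 9·3/16] / (7/8)
 = 81/16 / (7/8)
 = 81/14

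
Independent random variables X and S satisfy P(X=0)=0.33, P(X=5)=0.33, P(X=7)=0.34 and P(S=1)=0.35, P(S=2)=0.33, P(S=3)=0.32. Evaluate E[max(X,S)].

4.6801

E[max(X,S)] = Σ_x Σ_s max(x,s) · P(X=x)P(S=s)
 = 1·0.1155 + 2·0.1089 + 3·0.1056 + 5·0.1155 + 5·0.1089 + 5·0.1056 + 7·0.119 + 7·0.1122 + 7·0.1088
 = 0.1155 + 0.2178 + 0.3168 + 0.5775 + 0.5445 + 0.528 + 0.833 + 0.7854 + 0.7616
 = 4.6801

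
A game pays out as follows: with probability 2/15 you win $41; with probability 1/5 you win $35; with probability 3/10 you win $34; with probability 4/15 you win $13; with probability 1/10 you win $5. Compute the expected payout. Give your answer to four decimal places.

26.6333

E[payout] = 41·2/15 + 35·1/5 + 34·3/10 + 13·4/15 + 5·1/10
 = 82/15 + 7 + 51/5 + 52/15 + 1/2
 = 799/30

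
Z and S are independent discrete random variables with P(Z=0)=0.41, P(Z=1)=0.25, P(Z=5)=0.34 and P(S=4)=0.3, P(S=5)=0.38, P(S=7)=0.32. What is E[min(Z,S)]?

1.848

E[min(Z,S)] = Σ_z Σ_s min(z,s) · P(Z=z)P(S=s)
 = 0·0.123 + 0·0.1558 + 0·0.1312 + 1·0.075 + 1·0.095 + 1·0.08 + 4·0.102 + 5·0.1292 + 5·0.1088
 = 0 + 0 + 0 + 0.075 + 0.095 + 0.08 + 0.408 + 0.646 + 0.544
 = 1.848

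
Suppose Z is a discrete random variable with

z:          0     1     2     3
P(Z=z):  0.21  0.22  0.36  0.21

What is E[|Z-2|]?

0.85

E[|Z-2|] = Σ |z-2|·P(Z=z)
 = 2·0.21 + 1·0.22 + 0·0.36 + 1·0.21
 = 0.42 + 0.22 + 0 + 0.21
 = 0.85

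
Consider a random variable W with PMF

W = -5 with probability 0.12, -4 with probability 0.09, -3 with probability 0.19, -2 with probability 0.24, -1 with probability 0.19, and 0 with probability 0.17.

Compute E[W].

E[W] = Σ w·P(W=w)
 = (-5)·0.12 + (-4)·0.09 + (-3)·0.19 + (-2)·0.24 + (-1)·0.19 + 0·0.17
 = (-0.6) + (-0.36) + (-0.57) + (-0.48) + (-0.19) + 0
 = -2.2

-2.2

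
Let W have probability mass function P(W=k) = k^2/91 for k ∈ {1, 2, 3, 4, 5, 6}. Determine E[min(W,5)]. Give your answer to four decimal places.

4.4505

E[min(W,5)] = Σ min(w,5)·P(W=w)
 = 1·1/91 + 2·4/91 + 3·9/91 + 4·16/91 + 5·25/91 + 5·36/91
 = 1/91 + 8/91 + 27/91 + 64/91 + 125/91 + 180/91
 = 405/91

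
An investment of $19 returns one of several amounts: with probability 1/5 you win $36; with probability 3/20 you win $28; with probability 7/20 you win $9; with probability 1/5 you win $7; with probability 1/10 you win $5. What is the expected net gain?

-2.55

E[payout] = 36·1/5 + 28·3/20 + 9·7/20 + 7·1/5 + 5·1/10
 = 36/5 + 21/5 + 63/20 + 7/5 + 1/2
 = 329/20
Net = 329/20 - 19 = -51/20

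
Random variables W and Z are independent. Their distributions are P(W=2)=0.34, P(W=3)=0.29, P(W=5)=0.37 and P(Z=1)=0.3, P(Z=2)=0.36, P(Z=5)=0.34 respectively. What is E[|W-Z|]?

E[|W-Z|] = Σ_w Σ_z |w-z| · P(W=w)P(Z=z)
 = 1·0.102 + 0·0.1224 + 3·0.1156 + 2·0.087 + 1·0.1044 + 2·0.0986 + 4·0.111 + 3·0.1332 + 0·0.1258
 = 0.102 + 0 + 0.3468 + 0.174 + 0.1044 + 0.1972 + 0.444 + 0.3996 + 0
 = 1.768

1.768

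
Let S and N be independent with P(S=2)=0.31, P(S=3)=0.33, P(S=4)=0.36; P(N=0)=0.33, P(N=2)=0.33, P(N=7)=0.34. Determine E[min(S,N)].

1.697

E[min(S,N)] = Σ_s Σ_n min(s,n) · P(S=s)P(N=n)
 = 0·0.1023 + 2·0.1023 + 2·0.1054 + 0·0.1089 + 2·0.1089 + 3·0.1122 + 0·0.1188 + 2·0.1188 + 4·0.1224
 = 0 + 0.2046 + 0.2108 + 0 + 0.2178 + 0.3366 + 0 + 0.2376 + 0.4896
 = 1.697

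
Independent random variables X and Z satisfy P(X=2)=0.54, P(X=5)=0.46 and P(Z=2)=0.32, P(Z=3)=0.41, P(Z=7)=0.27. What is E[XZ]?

12.7088

E[XZ] = Σ_x Σ_z xz · P(X=x)P(Z=z)
 = 4·0.1728 + 6·0.2214 + 14·0.1458 + 10·0.1472 + 15·0.1886 + 35·0.1242
 = 0.6912 + 1.3284 + 2.0412 + 1.472 + 2.829 + 4.347
 = 12.7088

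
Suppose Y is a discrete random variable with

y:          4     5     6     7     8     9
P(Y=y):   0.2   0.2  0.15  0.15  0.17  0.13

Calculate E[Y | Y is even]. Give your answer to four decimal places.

P(Y is even) = 0.2 + 0.15 + 0.17 = 0.52.
E[Y | Y is even] = [4·0.2 + 6·0.15 + 8·0.17] / 0.52
 = 3.06 / 0.52
 = 153/26

5.8846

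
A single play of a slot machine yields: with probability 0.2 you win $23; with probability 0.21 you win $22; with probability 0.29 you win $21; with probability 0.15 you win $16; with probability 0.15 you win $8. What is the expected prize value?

18.91

E[payout] = 23·0.2 + 22·0.21 + 21·0.29 + 16·0.15 + 8·0.15
 = 4.6 + 4.62 + 6.09 + 2.4 + 1.2
 = 18.91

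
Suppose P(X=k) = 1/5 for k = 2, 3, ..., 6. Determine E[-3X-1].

E[-3X-1] = Σ (-3x-1)·P(X=x)
 = (-7)·1/5 + (-10)·1/5 + (-13)·1/5 + (-16)·1/5 + (-19)·1/5
 = (-7/5) + (-2) + (-13/5) + (-16/5) + (-19/5)
 = -13

-13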